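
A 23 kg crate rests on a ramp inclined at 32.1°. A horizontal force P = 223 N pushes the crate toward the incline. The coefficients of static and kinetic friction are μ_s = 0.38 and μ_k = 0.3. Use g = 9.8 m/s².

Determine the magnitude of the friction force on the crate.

Normal direction: N = m g cos θ + P sin θ = 309.4 N.
Along the incline, the net driving force (taking up-slope positive) is P cos θ − m g sin θ = 188.9 − 119.8 = 69.13 N, so equilibrium requires friction f = -69.13 N (down-slope).
The limit of static friction is μ_s N = 117.6 N.
|f_req| = 69.13 ≤ 117.6 N → the crate is in equilibrium; friction equals the required value.

f ≈ 69.1 N (down the incline)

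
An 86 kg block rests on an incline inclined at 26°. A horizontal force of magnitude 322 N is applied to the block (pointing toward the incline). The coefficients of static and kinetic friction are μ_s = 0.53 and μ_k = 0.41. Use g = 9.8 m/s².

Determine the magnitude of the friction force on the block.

f ≈ 80 N (up the incline)

The horizontal push has a component P sin θ into the surface, so N = m g cos θ + P sin θ = 757.5 + 141.2 = 898.7 N.
Along the incline, the net driving force (taking up-slope positive) is P cos θ − m g sin θ = 289.4 − 369.5 = -80.05 N, so equilibrium requires friction f = 80.05 N (up-slope).
The limit of static friction is μ_s N = 476.3 N.
Since 80.05 N is within the 476.3 N limit, the block stays put and friction is exactly 80 N.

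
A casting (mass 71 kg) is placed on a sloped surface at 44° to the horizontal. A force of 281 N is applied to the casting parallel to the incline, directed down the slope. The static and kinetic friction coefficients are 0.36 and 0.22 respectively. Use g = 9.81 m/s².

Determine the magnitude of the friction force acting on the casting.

The normal reaction is N = m g cos θ = 501 N.
Parallel to the incline, ΣF = 0 gives f = m g sin θ + P = 483.8 + 281 = 764.8 N (up-slope positive).
The static-friction ceiling is μ_s N = 0.36 × 501 = 180.4 N.
|764.8| exceeds 180.4 N, so the casting slips down-slope; friction is kinetic, f = μ_k N = 0.22×501 = 110 N.

f ≈ 110 N (up the incline)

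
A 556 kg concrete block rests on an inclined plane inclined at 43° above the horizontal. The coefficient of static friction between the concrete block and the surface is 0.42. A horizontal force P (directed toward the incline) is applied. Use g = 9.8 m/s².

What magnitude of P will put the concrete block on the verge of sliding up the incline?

P ≈ 12100 N

At impending motion up the slope, friction acts down-slope at its limit: f = μ_s N.
Perpendicular to the incline: N = m g cos θ + P sin θ.
Along the incline: P cos θ = m g sin θ + μ_s N = m g sin θ + μ_s (m g cos θ + P sin θ).
Solving, P (cos θ − μ_s sin θ) = m g (sin θ + μ_s cos θ), so P = 556×9.8×(sin 43° + 0.42 cos 43°)/(cos 43° − 0.42 sin 43°) = 5450×0.9892/0.4449 = 12100 N.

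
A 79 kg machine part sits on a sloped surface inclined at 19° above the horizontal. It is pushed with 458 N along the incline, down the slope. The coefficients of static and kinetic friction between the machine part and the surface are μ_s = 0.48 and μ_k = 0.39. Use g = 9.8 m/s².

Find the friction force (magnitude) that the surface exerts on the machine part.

The normal reaction is N = m g cos θ = 732 N.
The friction needed for equilibrium is m g sin θ + P = 252.1 + 458 = 710.1 N, measured positive up-slope.
Static friction can supply at most μ_s N = 351.4 N.
Since |710.1| > 351.4 N, static friction cannot hold it; the machine part slides down the incline and kinetic friction applies: f = μ_k N = 0.39 × 732 = 285 N.

f ≈ 285 N (up the incline)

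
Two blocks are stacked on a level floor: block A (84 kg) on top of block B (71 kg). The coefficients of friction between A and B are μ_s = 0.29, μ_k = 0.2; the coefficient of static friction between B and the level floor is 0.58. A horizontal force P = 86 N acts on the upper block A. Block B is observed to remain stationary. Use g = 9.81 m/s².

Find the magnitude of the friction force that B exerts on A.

f ≈ 86 N

Normal force at the A–B interface: N₁ = m_A g = 824 N.
So the A–B interface can sustain at most μ_s N₁ = 239 N of static friction.
Since P = 86 N ≤ 239 N, A does not slip on B; friction on A equals P = 86 N.
B experiences an equal 86 N forward from A (third law). B is in equilibrium, so the floor supplies f₂ = 86 N of static friction (limit μ_s(m_A+m_B)g = 881.9 N, not exceeded).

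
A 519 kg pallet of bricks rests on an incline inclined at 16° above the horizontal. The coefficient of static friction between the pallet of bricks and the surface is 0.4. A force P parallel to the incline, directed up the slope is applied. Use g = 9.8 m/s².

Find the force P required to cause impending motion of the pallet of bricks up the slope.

P ≈ 3360 N

At impending motion up the slope, friction acts down-slope at its limit: f = μ_s N.
P is parallel to the surface, so N = m g cos θ = 4890 N.
Along the incline: P = m g sin θ + μ_s N = 1400 + 0.4×4890 = 3360 N.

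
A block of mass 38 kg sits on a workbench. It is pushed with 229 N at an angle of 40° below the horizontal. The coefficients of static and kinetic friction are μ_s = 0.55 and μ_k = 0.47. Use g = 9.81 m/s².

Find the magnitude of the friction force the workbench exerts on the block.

N = m g + P sin α = 372.8 + 229×sin 40° = 520 N.
For equilibrium, f = P cos α = 229×cos 40° = 175.4 N.
μ_s N = 0.55 × 520 = 286 N.
175.4 ≤ 286 N → static; friction equals the required 175 N.

f ≈ 175 N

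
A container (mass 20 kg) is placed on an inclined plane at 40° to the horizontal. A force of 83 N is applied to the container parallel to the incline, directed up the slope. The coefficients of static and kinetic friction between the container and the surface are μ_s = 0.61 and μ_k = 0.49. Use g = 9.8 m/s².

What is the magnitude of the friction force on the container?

Perpendicular to the surface, N = m g cos θ = 20·9.8·cos 40° = 150.1 N.
The friction needed for equilibrium is m g sin θ − P = 126 − 83 = 42.99 N, measured positive up-slope.
The static-friction ceiling is μ_s N = 0.61 × 150.1 = 91.59 N.
Since |42.99| ≤ 91.59 N, the container remains in static equilibrium and friction takes exactly the required value.

f ≈ 43 N (up the incline)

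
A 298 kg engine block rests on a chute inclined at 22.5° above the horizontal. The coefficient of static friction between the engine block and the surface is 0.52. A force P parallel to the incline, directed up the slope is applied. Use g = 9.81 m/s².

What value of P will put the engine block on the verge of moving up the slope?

At impending motion up the slope, friction acts down-slope at its limit: f = μ_s N.
P is parallel to the surface, so N = m g cos θ = 2700 N.
Along the incline: P = m g sin θ + μ_s N = 1120 + 0.52×2700 = 2520 N.

P ≈ 2520 N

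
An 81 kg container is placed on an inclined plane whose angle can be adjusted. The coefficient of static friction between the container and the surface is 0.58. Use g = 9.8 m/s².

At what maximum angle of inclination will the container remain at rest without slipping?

At the slip threshold, m g sin θ = μ_s · m g cos θ, so tan θ = μ_s.
θ_max = arctan(0.58) = 30.1°.

θ_max ≈ 30.1°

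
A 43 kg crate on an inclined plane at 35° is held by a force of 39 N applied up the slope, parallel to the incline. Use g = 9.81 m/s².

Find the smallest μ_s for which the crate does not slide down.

N = m g cos θ = 345.5 N.
Friction must make up the shortfall along the incline: f = m g sin θ − P = 242 − 39 = 203 N.
At the threshold f = μ_s N, so μ_s,min = 203/345.5 = 0.587.

μ_s,min ≈ 0.587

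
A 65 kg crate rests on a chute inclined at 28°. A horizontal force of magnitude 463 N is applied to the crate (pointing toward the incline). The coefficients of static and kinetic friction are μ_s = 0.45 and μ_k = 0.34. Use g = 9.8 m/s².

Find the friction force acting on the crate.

The horizontal push has a component P sin θ into the surface, so N = m g cos θ + P sin θ = 562.4 + 217.4 = 779.8 N.
Parallel to the incline: P cos θ − m g sin θ = 408.8 − 299.1 = 109.8 N; the friction needed to balance this is 109.8 N acting down the slope.
The limit of static friction is μ_s N = 350.9 N.
|f_req| = 109.8 ≤ 350.9 N → the crate is in equilibrium; friction equals the required value.

f ≈ 110 N (down the incline)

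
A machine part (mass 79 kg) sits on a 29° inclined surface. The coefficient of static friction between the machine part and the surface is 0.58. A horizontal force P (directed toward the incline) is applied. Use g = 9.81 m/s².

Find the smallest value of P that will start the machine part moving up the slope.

P ≈ 1300 N

At impending motion up the slope, friction acts down-slope at its limit: f = μ_s N.
Perpendicular to the incline: N = m g cos θ + P sin θ.
Along the incline: P cos θ = m g sin θ + μ_s N = m g sin θ + μ_s (m g cos θ + P sin θ).
Solving, P (cos θ − μ_s sin θ) = m g (sin θ + μ_s cos θ), so P = 79×9.81×(sin 29° + 0.58 cos 29°)/(cos 29° − 0.58 sin 29°) = 775×0.9921/0.5934 = 1300 N.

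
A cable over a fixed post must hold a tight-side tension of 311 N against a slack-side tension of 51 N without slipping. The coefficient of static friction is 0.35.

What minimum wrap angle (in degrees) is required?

β_min ≈ 296°

T₂/T₁ = e^{μβ} → β = ln(T₂/T₁)/μ.
β = ln(311/51)/0.35 = 1.808/0.35 = 5.166 rad.
In degrees: β = 5.166 × 180/π = 296°.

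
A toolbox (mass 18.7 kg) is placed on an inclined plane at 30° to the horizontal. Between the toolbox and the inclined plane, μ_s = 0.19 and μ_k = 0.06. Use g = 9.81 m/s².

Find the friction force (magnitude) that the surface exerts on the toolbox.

f ≈ 9.53 N (up the incline)

Normal force: N = m g cos θ = 18.7 × 9.81 × cos 30° = 158.9 N.
Along the slope the weight component is m g sin θ = 91.72 N; friction must supply exactly this, acting up-slope.
The static-friction ceiling is μ_s N = 0.19 × 158.9 = 30.19 N.
|91.72| exceeds 30.19 N, so the toolbox slips down-slope; friction is kinetic, f = μ_k N = 0.06×158.9 = 9.53 N.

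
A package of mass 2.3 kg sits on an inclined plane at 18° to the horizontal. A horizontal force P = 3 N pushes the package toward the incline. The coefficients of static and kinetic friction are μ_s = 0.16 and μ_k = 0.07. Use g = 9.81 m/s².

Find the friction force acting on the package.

Resolve perpendicular to the incline: N = m g cos θ + P sin θ = 2.3×9.81×cos 18° + 3×sin 18° = 22.39 N.
Along the incline, the net driving force (taking up-slope positive) is P cos θ − m g sin θ = 2.853 − 6.972 = -4.119 N, so equilibrium requires friction f = 4.119 N (up-slope).
The limit of static friction is μ_s N = 3.582 N.
The required 4.119 N exceeds the static limit, so the package slides down-slope and f = μ_k N = 0.07×22.39 = 1.57 N.

f ≈ 1.57 N (up the incline)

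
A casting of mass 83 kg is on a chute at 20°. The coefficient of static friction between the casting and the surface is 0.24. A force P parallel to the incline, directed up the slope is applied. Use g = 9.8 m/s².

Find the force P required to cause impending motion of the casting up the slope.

P ≈ 462 N

At impending motion up the slope, friction acts down-slope at its limit: f = μ_s N.
P is parallel to the surface, so N = m g cos θ = 764 N.
Along the incline: P = m g sin θ + μ_s N = 278 + 0.24×764 = 462 N.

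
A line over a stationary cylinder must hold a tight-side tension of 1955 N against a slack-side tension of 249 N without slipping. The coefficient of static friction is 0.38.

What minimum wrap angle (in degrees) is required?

T₂/T₁ = e^{μβ} → β = ln(T₂/T₁)/μ.
β = ln(1955/249)/0.38 = 2.061/0.38 = 5.423 rad.
In degrees: β = 5.423 × 180/π = 311°.

β_min ≈ 311°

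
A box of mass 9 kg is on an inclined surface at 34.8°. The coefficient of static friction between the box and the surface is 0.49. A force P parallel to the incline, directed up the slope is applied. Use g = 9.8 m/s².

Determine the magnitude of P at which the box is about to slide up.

P ≈ 85.8 N

At impending motion up the slope, friction acts down-slope at its limit: f = μ_s N.
P is parallel to the surface, so N = m g cos θ = 72.4 N.
Along the incline: P = m g sin θ + μ_s N = 50.3 + 0.49×72.4 = 85.8 N.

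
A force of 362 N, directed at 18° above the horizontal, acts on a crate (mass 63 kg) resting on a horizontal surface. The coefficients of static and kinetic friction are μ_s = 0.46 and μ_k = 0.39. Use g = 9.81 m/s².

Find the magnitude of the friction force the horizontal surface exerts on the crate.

f ≈ 197 N

Vertical equilibrium gives N = m g − P sin α = 506.2 N.
For equilibrium, f = P cos α = 362×cos 18° = 344.3 N.
The static-friction limit is μ_s N = 232.8 N.
The required friction exceeds μ_s N, so the crate moves and f = μ_k N = 197 N.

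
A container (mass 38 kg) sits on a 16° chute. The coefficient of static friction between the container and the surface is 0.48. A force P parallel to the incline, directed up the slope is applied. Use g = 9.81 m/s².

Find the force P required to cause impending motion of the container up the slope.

At impending motion up the slope, friction acts down-slope at its limit: f = μ_s N.
P is parallel to the surface, so N = m g cos θ = 358 N.
Along the incline: P = m g sin θ + μ_s N = 103 + 0.48×358 = 275 N.

P ≈ 275 N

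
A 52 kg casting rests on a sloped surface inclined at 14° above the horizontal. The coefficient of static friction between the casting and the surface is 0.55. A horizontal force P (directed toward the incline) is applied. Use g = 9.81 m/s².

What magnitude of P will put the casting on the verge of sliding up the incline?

P ≈ 473 N

At impending motion up the slope, friction acts down-slope at its limit: f = μ_s N.
Perpendicular to the incline: N = m g cos θ + P sin θ.
Along the incline: P cos θ = m g sin θ + μ_s N = m g sin θ + μ_s (m g cos θ + P sin θ).
Solving, P (cos θ − μ_s sin θ) = m g (sin θ + μ_s cos θ), so P = 52×9.81×(sin 14° + 0.55 cos 14°)/(cos 14° − 0.55 sin 14°) = 510×0.7756/0.8372 = 473 N.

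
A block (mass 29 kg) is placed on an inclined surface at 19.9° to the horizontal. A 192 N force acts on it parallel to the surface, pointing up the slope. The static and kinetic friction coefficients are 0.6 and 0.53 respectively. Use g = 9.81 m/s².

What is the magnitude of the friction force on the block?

f ≈ 95.2 N (down the incline)

The normal reaction is N = m g cos θ = 267.5 N.
Parallel to the incline, ΣF = 0 gives f = m g sin θ − P = 96.83 − 192 = -95.17 N (up-slope positive).
Maximum static friction available: μ_s N = 0.6 × 267.5 = 160.5 N.
Since |-95.17| ≤ 160.5 N, static friction is sufficient; f equals the required value, not μ_s N.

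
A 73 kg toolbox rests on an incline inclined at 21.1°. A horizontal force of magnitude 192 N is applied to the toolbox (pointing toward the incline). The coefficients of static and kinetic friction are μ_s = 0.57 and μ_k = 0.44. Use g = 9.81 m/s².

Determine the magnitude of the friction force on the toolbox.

The horizontal push has a component P sin θ into the surface, so N = m g cos θ + P sin θ = 668.1 + 69.12 = 737.2 N.
Along the incline, the net driving force (taking up-slope positive) is P cos θ − m g sin θ = 179.1 − 257.8 = -78.68 N, so equilibrium requires friction f = 78.68 N (up-slope).
The limit of static friction is μ_s N = 420.2 N.
|f_req| = 78.68 ≤ 420.2 N → the toolbox is in equilibrium; friction equals the required value.

f ≈ 78.7 N (up the incline)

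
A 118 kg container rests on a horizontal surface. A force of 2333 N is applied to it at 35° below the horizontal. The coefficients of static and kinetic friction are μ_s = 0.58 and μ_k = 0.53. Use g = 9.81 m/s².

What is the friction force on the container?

The vertical component of P adds to the normal force: N = m g + P sin α = 1158 + 1338 = 2496 N.
Horizontally, friction must balance P cos α = 1911 N.
The static-friction limit is μ_s N = 1448 N.
1911 > 1448 N → the container slides; f = μ_k N = 0.53×2496 = 1320 N.

f ≈ 1320 N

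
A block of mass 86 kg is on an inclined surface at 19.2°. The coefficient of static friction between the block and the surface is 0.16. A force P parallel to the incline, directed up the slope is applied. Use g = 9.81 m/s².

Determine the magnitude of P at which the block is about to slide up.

At impending motion up the slope, friction acts down-slope at its limit: f = μ_s N.
P is parallel to the surface, so N = m g cos θ = 797 N.
Along the incline: P = m g sin θ + μ_s N = 277 + 0.16×797 = 405 N.

P ≈ 405 N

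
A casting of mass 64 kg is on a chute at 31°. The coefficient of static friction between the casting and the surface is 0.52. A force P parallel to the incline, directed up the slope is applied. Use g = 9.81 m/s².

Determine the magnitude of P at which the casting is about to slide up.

P ≈ 603 N

At impending motion up the slope, friction acts down-slope at its limit: f = μ_s N.
P is parallel to the surface, so N = m g cos θ = 538 N.
Along the incline: P = m g sin θ + μ_s N = 323 + 0.52×538 = 603 N.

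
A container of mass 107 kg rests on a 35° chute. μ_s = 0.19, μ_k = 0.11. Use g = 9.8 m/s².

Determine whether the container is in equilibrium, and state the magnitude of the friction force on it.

N = m g cos θ = 859 N.
Down-slope weight component: m g sin θ = 601 N.
μ_s N = 163 N.
601 > 163 N, so it slides; kinetic friction f = μ_k N = 0.11×859 = 94.5 N.

f ≈ 94.5 N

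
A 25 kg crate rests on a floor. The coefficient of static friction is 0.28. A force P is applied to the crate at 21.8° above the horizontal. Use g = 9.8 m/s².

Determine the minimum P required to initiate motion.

N = m g − P sin α (the pull lifts the crate).
At impending slip, P cos α = μ_s N = μ_s (m g − P sin α).
Solving: P (cos α + μ_s sin α) = μ_s m g → P = 0.28×245/(cos 21.8° + 0.28 sin 21.8°) = 68.6/1.032 = 66.4 N.

P ≈ 66.4 N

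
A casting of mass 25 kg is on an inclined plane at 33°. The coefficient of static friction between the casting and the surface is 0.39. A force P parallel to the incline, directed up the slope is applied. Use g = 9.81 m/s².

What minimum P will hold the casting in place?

P_min ≈ 53.4 N

The casting tends to slide down (tan θ > μ_s), so at the point of impending slip friction acts up-slope at its limit: f = μ_s N.
P is parallel to the surface, so N = m g cos θ = 206 N.
Along the incline: P + μ_s N = m g sin θ, so P = 134 − 0.39×206 = 53.4 N.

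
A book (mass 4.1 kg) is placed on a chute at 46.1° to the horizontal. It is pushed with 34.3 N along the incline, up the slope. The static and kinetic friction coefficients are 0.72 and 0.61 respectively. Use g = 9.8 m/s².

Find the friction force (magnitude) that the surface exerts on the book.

f ≈ 5.35 N (down the incline)

Perpendicular to the surface, N = m g cos θ = 4.1·9.8·cos 46.1° = 27.86 N.
The friction needed for equilibrium is m g sin θ − P = 28.95 − 34.3 = -5.348 N, measured positive up-slope.
Maximum static friction available: μ_s N = 0.72 × 27.86 = 20.06 N.
Since |-5.348| ≤ 20.06 N, static friction is sufficient; f equals the required value, not μ_s N.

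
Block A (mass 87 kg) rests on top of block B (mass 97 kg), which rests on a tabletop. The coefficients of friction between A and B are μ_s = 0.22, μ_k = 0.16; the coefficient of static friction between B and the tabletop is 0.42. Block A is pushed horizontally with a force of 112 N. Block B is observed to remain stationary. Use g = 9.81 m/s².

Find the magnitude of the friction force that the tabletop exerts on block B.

Normal force at the A–B interface: N₁ = m_A g = 853.5 N.
So the A–B interface can sustain at most μ_s N₁ = 187.8 N of static friction.
Since P = 112 N ≤ 187.8 N, A does not slip on B; friction on A equals P = 112 N.
By Newton's third law B feels 112 N forward from A. With B stationary, the floor's static friction on B balances it: f₂ = 112 N (well within μ_s(m_A+m_B)g = 758.1 N).

f ≈ 112 N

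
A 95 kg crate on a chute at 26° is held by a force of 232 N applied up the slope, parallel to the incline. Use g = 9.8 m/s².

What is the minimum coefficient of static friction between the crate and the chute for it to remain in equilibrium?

N = m g cos θ = 836.8 N.
Friction must make up the shortfall along the incline: f = m g sin θ − P = 408.1 − 232 = 176.1 N.
At the threshold f = μ_s N, so μ_s,min = 176.1/836.8 = 0.21.

μ_s,min ≈ 0.21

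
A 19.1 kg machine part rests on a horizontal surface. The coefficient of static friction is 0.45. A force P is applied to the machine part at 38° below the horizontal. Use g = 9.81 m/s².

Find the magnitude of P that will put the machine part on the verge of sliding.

P ≈ 165 N

N = m g + P sin α (the push presses the machine part into the horizontal surface).
At impending slip, P cos α = μ_s N = μ_s (m g + P sin α).
Solving: P (cos α − μ_s sin α) = μ_s m g → P = 0.45×187/(cos 38° − 0.45 sin 38°) = 84.3/0.511 = 165 N.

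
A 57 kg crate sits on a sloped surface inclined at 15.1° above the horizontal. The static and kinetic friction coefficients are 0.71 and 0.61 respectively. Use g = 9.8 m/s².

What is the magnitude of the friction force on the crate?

f ≈ 146 N (up the incline)

The normal reaction is N = m g cos θ = 539.3 N.
For equilibrium along the incline, friction must balance the weight component: f = m g sin θ = 145.5 N up the slope.
The static-friction ceiling is μ_s N = 0.71 × 539.3 = 382.9 N.
Since |145.5| ≤ 382.9 N, static friction is sufficient; f equals the required value, not μ_s N.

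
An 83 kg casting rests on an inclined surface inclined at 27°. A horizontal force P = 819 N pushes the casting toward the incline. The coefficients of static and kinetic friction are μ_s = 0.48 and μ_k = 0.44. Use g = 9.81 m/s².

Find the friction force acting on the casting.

The horizontal push has a component P sin θ into the surface, so N = m g cos θ + P sin θ = 725.5 + 371.8 = 1097 N.
Along the incline, the net driving force (taking up-slope positive) is P cos θ − m g sin θ = 729.7 − 369.7 = 360.1 N, so equilibrium requires friction f = -360.1 N (down-slope).
The limit of static friction is μ_s N = 526.7 N.
|f_req| = 360.1 ≤ 526.7 N → the casting is in equilibrium; friction equals the required value.

f ≈ 360 N (down the incline)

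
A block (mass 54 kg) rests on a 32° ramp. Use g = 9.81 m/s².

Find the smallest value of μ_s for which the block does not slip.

μ_s,min ≈ 0.625

At the slip threshold m g sin θ = μ_s m g cos θ, so μ_s,min = tan θ.
μ_s,min = tan 32° = 0.625.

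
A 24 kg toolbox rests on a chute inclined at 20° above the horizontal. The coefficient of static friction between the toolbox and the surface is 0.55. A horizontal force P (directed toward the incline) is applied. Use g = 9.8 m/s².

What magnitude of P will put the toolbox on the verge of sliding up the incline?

P ≈ 269 N

At impending motion up the slope, friction acts down-slope at its limit: f = μ_s N.
Perpendicular to the incline: N = m g cos θ + P sin θ.
Along the incline: P cos θ = m g sin θ + μ_s N = m g sin θ + μ_s (m g cos θ + P sin θ).
Solving, P (cos θ − μ_s sin θ) = m g (sin θ + μ_s cos θ), so P = 24×9.8×(sin 20° + 0.55 cos 20°)/(cos 20° − 0.55 sin 20°) = 235×0.8589/0.7516 = 269 N.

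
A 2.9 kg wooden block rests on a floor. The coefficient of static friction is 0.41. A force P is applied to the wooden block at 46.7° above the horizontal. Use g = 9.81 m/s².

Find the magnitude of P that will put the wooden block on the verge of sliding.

P ≈ 11.9 N

N = m g − P sin α (the pull lifts the wooden block).
At impending slip, P cos α = μ_s N = μ_s (m g − P sin α).
Solving: P (cos α + μ_s sin α) = μ_s m g → P = 0.41×28.4/(cos 46.7° + 0.41 sin 46.7°) = 11.7/0.9842 = 11.9 N.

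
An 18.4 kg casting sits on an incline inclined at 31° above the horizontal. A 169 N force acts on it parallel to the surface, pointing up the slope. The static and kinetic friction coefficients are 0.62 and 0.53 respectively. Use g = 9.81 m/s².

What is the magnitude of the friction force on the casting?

f ≈ 76 N (down the incline)

Normal force: N = m g cos θ = 18.4 × 9.81 × cos 31° = 154.7 N.
For equilibrium along the incline the friction force must supply f = m g sin θ − P = 92.97 − 169 = -76.03 N (positive meaning up-slope).
Maximum static friction available: μ_s N = 0.62 × 154.7 = 95.93 N.
Since |-76.03| ≤ 95.93 N, no slip — friction simply equals what equilibrium demands.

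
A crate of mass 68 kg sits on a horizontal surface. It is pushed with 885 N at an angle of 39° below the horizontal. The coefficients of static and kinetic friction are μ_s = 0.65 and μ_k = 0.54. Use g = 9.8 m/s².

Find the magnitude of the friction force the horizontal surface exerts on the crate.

The vertical component of P adds to the normal force: N = m g + P sin α = 666.4 + 556.9 = 1223 N.
Horizontally, friction must balance P cos α = 687.8 N.
μ_s N = 0.65 × 1223 = 795.2 N.
Since 687.8 N does not exceed the limit, the crate stays at rest and f = 688 N.

f ≈ 688 N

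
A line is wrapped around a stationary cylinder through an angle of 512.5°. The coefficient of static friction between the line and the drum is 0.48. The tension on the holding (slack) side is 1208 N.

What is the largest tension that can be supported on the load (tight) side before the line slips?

T_max ≈ 88500 N

At impending slip the capstan equation gives T₂/T₁ = e^{μβ} with β in radians.
β = 512.5° × π/180 = 8.945 rad.
e^{μβ} = e^{0.48×8.945} = 73.22.
T₂ = T₁ · e^{μβ} = 1208 × 73.22 = 88500 N.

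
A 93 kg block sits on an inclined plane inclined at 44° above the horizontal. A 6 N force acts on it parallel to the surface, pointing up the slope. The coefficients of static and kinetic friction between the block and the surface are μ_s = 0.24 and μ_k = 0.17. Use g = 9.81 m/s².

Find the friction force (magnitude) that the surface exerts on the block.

Perpendicular to the surface, N = m g cos θ = 93·9.81·cos 44° = 656.3 N.
The friction needed for equilibrium is m g sin θ − P = 633.8 − 6 = 627.8 N, measured positive up-slope.
The static-friction ceiling is μ_s N = 0.24 × 656.3 = 157.5 N.
|627.8| exceeds 157.5 N, so the block slips down-slope; friction is kinetic, f = μ_k N = 0.17×656.3 = 112 N.

f ≈ 112 N (up the incline)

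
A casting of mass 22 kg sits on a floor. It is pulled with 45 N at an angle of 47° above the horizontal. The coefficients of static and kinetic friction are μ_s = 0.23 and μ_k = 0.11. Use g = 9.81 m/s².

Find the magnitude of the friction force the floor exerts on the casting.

f ≈ 30.7 N

The vertical component of P reduces the normal force: N = m g − P sin α = 215.8 − 32.91 = 182.9 N.
The horizontal driving force is P cos α = 30.69 N, so equilibrium needs friction f = 30.69 N.
μ_s N = 0.23 × 182.9 = 42.07 N.
30.69 ≤ 42.07 N → static; friction equals the required 30.7 N.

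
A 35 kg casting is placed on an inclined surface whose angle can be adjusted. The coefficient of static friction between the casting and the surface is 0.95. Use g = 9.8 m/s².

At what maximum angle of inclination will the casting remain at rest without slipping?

θ_max ≈ 43.5°

At the slip threshold, m g sin θ = μ_s · m g cos θ, so tan θ = μ_s.
θ_max = arctan(0.95) = 43.5°.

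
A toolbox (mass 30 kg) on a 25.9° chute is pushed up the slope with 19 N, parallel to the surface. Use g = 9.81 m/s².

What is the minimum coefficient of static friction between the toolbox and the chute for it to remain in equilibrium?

N = m g cos θ = 264.7 N.
Friction must make up the shortfall along the incline: f = m g sin θ − P = 128.6 − 19 = 109.6 N.
At the threshold f = μ_s N, so μ_s,min = 109.6/264.7 = 0.414.

μ_s,min ≈ 0.414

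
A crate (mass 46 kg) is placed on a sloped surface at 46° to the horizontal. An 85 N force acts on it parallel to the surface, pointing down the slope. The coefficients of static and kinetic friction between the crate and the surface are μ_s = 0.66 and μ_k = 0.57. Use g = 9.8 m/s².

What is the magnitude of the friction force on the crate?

f ≈ 178 N (up the incline)

The normal reaction is N = m g cos θ = 313.2 N.
The friction needed for equilibrium is m g sin θ + P = 324.3 + 85 = 409.3 N, measured positive up-slope.
The static-friction ceiling is μ_s N = 0.66 × 313.2 = 206.7 N.
Since |409.3| > 206.7 N, static friction cannot hold it; the crate slides down the incline and kinetic friction applies: f = μ_k N = 0.57 × 313.2 = 178 N.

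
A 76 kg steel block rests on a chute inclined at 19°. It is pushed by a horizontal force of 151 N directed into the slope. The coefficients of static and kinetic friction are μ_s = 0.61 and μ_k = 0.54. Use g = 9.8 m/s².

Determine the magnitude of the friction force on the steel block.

Normal direction: N = m g cos θ + P sin θ = 753.4 N.
Along the incline, the net driving force (taking up-slope positive) is P cos θ − m g sin θ = 142.8 − 242.5 = -99.71 N, so equilibrium requires friction f = 99.71 N (up-slope).
Maximum static friction: μ_s N = 0.61 × 753.4 = 459.6 N.
Since 99.71 N is within the 459.6 N limit, the steel block stays put and friction is exactly 99.7 N.

f ≈ 99.7 N (up the incline)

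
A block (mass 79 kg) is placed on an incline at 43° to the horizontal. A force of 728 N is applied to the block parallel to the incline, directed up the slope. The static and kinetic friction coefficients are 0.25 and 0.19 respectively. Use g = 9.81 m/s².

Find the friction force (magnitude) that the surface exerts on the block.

Perpendicular to the surface, N = m g cos θ = 79·9.81·cos 43° = 566.8 N.
The friction needed for equilibrium is m g sin θ − P = 528.5 − 728 = -199.5 N, measured positive up-slope.
Maximum static friction available: μ_s N = 0.25 × 566.8 = 141.7 N.
|-199.5| exceeds 141.7 N, so the block slips up-slope; friction is kinetic, f = μ_k N = 0.19×566.8 = 108 N.

f ≈ 108 N (down the incline)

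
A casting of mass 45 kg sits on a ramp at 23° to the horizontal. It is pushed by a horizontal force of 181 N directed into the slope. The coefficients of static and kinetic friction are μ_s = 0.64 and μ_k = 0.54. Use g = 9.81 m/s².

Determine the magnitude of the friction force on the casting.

f ≈ 5.88 N (up the incline)

Resolve perpendicular to the incline: N = m g cos θ + P sin θ = 45×9.81×cos 23° + 181×sin 23° = 477.1 N.
Parallel to the incline: P cos θ − m g sin θ = 166.6 − 172.5 = -5.877 N; the friction needed to balance this is 5.877 N acting up the slope.
Maximum static friction: μ_s N = 0.64 × 477.1 = 305.3 N.
|f_req| = 5.877 ≤ 305.3 N → the casting is in equilibrium; friction equals the required value.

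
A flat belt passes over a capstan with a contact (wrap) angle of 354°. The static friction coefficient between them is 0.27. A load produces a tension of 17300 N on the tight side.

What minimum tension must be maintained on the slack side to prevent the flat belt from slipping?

Capstan equation at impending slip: T_tight/T_slack = e^{μβ}.
β = 354° = 6.178 rad; e^{μβ} = e^{0.27×6.178} = 5.303.
T_slack = T_tight / e^{μβ} = 17300 / 5.303 = 3260 N.

T_min ≈ 3260 N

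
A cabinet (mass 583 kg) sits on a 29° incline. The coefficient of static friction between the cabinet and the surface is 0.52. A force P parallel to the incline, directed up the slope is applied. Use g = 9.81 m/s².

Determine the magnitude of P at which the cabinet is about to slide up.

P ≈ 5370 N

At impending motion up the slope, friction acts down-slope at its limit: f = μ_s N.
P is parallel to the surface, so N = m g cos θ = 5000 N.
Along the incline: P = m g sin θ + μ_s N = 2770 + 0.52×5000 = 5370 N.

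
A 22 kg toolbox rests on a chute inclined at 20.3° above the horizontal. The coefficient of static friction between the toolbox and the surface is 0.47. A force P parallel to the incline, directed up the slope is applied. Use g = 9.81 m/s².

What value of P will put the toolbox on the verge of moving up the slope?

At impending motion up the slope, friction acts down-slope at its limit: f = μ_s N.
P is parallel to the surface, so N = m g cos θ = 202 N.
Along the incline: P = m g sin θ + μ_s N = 74.9 + 0.47×202 = 170 N.

P ≈ 170 N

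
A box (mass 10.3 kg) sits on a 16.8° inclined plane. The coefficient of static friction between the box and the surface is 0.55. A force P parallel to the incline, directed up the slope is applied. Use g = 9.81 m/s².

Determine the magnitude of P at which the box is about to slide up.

At impending motion up the slope, friction acts down-slope at its limit: f = μ_s N.
P is parallel to the surface, so N = m g cos θ = 96.7 N.
Along the incline: P = m g sin θ + μ_s N = 29.2 + 0.55×96.7 = 82.4 N.

P ≈ 82.4 N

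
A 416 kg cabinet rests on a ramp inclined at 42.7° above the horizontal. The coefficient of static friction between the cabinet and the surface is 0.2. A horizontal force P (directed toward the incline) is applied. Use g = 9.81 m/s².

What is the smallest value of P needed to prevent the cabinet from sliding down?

P_min ≈ 2490 N

The cabinet tends to slide down (tan θ > μ_s), so at the point of impending slip friction acts up-slope at its limit: f = μ_s N.
Perpendicular to the incline: N = m g cos θ + P sin θ.
Along the incline: P cos θ + μ_s N = m g sin θ, i.e. P cos θ + μ_s (m g cos θ + P sin θ) = m g sin θ.
Solving, P (cos θ + μ_s sin θ) = m g (sin θ − μ_s cos θ), so P = 4080×0.5312/0.8705 = 2490 N.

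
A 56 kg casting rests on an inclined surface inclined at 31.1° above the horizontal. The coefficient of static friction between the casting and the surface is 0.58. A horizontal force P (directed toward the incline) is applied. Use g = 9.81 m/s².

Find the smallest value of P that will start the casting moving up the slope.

P ≈ 1000 N

At impending motion up the slope, friction acts down-slope at its limit: f = μ_s N.
Perpendicular to the incline: N = m g cos θ + P sin θ.
Along the incline: P cos θ = m g sin θ + μ_s N = m g sin θ + μ_s (m g cos θ + P sin θ).
Solving, P (cos θ − μ_s sin θ) = m g (sin θ + μ_s cos θ), so P = 56×9.81×(sin 31.1° + 0.58 cos 31.1°)/(cos 31.1° − 0.58 sin 31.1°) = 549×1.013/0.5567 = 1000 N.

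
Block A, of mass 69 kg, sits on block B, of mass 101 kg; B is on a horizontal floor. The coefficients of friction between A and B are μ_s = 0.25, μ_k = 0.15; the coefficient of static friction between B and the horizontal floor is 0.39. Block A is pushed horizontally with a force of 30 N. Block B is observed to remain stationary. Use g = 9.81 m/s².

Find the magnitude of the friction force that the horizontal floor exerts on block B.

The normal force B exerts on A is simply A's weight, N₁ = 676.9 N.
So the A–B interface can sustain at most μ_s N₁ = 169.2 N of static friction.
P = 30 N is within that limit, so A and B move together (both at rest); the A–B friction is simply f₁ = P = 30 N.
B experiences an equal 30 N forward from A (third law). B is in equilibrium, so the floor supplies f₂ = 30 N of static friction (limit μ_s(m_A+m_B)g = 650.4 N, not exceeded).

f ≈ 30 N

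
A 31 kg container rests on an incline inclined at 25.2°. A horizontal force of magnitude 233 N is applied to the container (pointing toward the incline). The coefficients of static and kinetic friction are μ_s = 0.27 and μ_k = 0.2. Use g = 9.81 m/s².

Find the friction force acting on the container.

Normal direction: N = m g cos θ + P sin θ = 374.4 N.
Parallel to the incline: P cos θ − m g sin θ = 210.8 − 129.5 = 81.34 N; the friction needed to balance this is 81.34 N acting down the slope.
Maximum static friction: μ_s N = 0.27 × 374.4 = 101.1 N.
|f_req| = 81.34 ≤ 101.1 N → the container is in equilibrium; friction equals the required value.

f ≈ 81.3 N (down the incline)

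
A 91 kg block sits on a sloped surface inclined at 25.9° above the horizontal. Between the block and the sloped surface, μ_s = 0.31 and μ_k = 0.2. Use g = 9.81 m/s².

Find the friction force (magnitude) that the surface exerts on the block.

The normal reaction is N = m g cos θ = 803 N.
Along the slope the weight component is m g sin θ = 389.9 N; friction must supply exactly this, acting up-slope.
Static friction can supply at most μ_s N = 248.9 N.
|389.9| exceeds 248.9 N, so the block slips down-slope; friction is kinetic, f = μ_k N = 0.2×803 = 161 N.

f ≈ 161 N (up the incline)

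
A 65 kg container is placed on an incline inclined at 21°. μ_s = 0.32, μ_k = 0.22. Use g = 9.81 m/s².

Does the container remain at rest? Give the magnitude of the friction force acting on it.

N = m g cos θ = 595 N.
Down-slope weight component: m g sin θ = 229 N.
μ_s N = 190 N.
229 > 190 N, so it slides; kinetic friction f = μ_k N = 0.22×595 = 131 N.

f ≈ 131 N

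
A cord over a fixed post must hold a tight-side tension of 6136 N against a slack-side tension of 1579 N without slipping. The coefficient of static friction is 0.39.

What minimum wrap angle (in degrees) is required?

β_min ≈ 199°

T₂/T₁ = e^{μβ} → β = ln(T₂/T₁)/μ.
β = ln(6136/1579)/0.39 = 1.357/0.39 = 3.48 rad.
In degrees: β = 3.48 × 180/π = 199°.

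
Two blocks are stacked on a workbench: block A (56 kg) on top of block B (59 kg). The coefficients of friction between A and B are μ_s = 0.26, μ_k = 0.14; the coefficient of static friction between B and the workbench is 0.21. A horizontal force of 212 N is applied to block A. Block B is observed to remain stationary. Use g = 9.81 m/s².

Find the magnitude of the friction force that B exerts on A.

The normal force B exerts on A is simply A's weight, N₁ = 549.4 N.
Maximum static friction on A from B: μ_s N₁ = 0.26×549.4 = 142.8 N.
Since P = 212 N > 142.8 N, A slides on B; the A–B friction is kinetic: f₁ = μ_k N₁ = 0.14×549.4 = 76.9 N.
By Newton's third law B feels 76.9 N forward from A. With B stationary, the floor's static friction on B balances it: f₂ = 76.9 N (well within μ_s(m_A+m_B)g = 236.9 N).

f ≈ 76.9 N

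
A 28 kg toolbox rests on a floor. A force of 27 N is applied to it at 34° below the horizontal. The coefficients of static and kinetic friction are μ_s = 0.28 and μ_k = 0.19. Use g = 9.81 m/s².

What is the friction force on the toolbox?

The vertical component of P adds to the normal force: N = m g + P sin α = 274.7 + 15.1 = 289.8 N.
Horizontally, friction must balance P cos α = 22.38 N.
The static-friction limit is μ_s N = 81.14 N.
22.38 ≤ 81.14 N → static; friction equals the required 22.4 N.

f ≈ 22.4 N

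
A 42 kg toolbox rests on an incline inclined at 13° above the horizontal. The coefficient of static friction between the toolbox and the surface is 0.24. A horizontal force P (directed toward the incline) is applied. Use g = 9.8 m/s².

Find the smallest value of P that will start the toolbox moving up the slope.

P ≈ 205 N

At impending motion up the slope, friction acts down-slope at its limit: f = μ_s N.
Perpendicular to the incline: N = m g cos θ + P sin θ.
Along the incline: P cos θ = m g sin θ + μ_s N = m g sin θ + μ_s (m g cos θ + P sin θ).
Solving, P (cos θ − μ_s sin θ) = m g (sin θ + μ_s cos θ), so P = 42×9.8×(sin 13° + 0.24 cos 13°)/(cos 13° − 0.24 sin 13°) = 412×0.4588/0.9204 = 205 N.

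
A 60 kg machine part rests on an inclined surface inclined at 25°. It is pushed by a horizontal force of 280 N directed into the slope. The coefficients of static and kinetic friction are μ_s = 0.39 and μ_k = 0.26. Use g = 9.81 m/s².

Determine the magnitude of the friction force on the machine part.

f ≈ 5.01 N (down the incline)

Normal direction: N = m g cos θ + P sin θ = 651.8 N.
Parallel to the incline: P cos θ − m g sin θ = 253.8 − 248.8 = 5.013 N; the friction needed to balance this is 5.013 N acting down the slope.
The limit of static friction is μ_s N = 254.2 N.
Since 5.013 N is within the 254.2 N limit, the machine part stays put and friction is exactly 5.01 N.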